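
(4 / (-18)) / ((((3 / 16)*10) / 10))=-32 / 27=-1.19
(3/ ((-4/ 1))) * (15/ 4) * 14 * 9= -2835/ 8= -354.38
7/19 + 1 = 26/19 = 1.37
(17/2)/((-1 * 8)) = -17/16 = -1.06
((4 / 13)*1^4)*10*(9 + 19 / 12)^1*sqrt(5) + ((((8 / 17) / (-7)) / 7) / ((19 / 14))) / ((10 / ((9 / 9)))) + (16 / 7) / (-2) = -12928 / 11305 + 1270*sqrt(5) / 39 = 71.67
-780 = -780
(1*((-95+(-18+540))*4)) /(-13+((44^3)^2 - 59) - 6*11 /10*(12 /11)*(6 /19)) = 40565 /172337452316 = 0.00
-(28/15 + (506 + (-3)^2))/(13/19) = -147307/195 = -755.42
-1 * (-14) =14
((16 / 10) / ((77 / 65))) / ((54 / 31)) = 1612 / 2079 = 0.78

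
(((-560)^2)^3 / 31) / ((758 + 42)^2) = 48189030400 / 31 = 1554484851.61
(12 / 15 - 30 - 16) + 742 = 3484 / 5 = 696.80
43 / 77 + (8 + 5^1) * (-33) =-32990 / 77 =-428.44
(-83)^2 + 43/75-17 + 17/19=9794692/1425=6873.47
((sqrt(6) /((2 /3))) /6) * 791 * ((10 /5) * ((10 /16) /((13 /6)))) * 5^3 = 1483125 * sqrt(6) /104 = 34931.73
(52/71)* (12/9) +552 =117784/213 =552.98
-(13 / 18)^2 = -169 / 324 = -0.52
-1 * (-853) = 853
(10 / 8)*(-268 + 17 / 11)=-14655 / 44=-333.07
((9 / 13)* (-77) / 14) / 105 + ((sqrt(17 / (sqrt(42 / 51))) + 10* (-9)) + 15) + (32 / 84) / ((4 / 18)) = -66723 / 910 + 238^(3 / 4) / 14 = -68.99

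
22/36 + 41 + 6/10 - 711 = -60191/90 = -668.79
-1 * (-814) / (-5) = -814 / 5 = -162.80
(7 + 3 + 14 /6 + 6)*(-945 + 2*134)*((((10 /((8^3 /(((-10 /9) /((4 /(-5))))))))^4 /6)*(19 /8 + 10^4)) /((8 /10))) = -404121563720703125 /28855583159353344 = -14.00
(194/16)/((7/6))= 291/28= 10.39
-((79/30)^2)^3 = -243087455521/729000000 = -333.45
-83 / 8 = -10.38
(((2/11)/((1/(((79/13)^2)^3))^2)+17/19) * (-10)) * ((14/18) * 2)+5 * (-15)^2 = -7173442760.79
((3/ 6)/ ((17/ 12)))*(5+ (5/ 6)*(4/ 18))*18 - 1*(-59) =1563/ 17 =91.94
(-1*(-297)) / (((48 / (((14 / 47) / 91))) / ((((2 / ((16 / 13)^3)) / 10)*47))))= 16731 / 163840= 0.10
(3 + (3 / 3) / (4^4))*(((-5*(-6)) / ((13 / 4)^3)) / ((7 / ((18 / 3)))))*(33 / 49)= 1.52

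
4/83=0.05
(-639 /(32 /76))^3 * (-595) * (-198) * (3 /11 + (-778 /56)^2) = -2282075086909553479395 /28672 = -79592462573575386.42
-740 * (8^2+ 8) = -53280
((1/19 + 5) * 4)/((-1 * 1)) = -384/19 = -20.21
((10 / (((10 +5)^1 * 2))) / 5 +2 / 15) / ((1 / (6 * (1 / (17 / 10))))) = 12 / 17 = 0.71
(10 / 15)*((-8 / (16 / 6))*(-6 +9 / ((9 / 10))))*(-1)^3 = 8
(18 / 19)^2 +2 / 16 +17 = 52049 / 2888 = 18.02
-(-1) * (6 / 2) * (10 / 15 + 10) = 32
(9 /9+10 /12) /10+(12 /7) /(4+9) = 1721 /5460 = 0.32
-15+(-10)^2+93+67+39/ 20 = 4939/ 20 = 246.95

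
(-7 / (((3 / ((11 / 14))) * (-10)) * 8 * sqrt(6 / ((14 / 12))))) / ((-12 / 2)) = -11 * sqrt(7) / 17280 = -0.00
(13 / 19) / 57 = 13 / 1083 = 0.01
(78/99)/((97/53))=1378/3201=0.43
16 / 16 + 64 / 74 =69 / 37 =1.86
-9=-9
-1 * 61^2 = -3721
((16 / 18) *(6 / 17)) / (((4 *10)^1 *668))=1 / 85170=0.00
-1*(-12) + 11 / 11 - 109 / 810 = 10421 / 810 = 12.87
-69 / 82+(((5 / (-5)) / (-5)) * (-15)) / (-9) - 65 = -16115 / 246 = -65.51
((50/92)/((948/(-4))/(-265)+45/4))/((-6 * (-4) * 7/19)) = 125875/24870636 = 0.01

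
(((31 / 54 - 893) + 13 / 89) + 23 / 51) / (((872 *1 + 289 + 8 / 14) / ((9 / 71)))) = -510049421 / 5240738478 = -0.10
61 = 61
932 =932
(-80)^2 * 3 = 19200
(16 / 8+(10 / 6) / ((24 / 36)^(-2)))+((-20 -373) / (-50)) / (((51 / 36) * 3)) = 52672 / 11475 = 4.59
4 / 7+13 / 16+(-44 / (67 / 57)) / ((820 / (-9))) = 2760941 / 1538320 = 1.79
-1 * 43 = -43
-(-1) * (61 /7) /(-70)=-61 /490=-0.12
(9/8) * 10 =45/4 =11.25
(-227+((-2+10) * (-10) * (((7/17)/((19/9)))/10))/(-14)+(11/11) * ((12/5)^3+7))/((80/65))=-6759883/40375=-167.43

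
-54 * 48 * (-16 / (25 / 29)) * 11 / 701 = 754.90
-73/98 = -0.74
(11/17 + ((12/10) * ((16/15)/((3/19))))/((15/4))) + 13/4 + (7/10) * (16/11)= 5955311/841500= 7.08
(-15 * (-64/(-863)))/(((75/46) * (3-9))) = 1472/12945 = 0.11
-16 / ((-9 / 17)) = 272 / 9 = 30.22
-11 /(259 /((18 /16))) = -0.05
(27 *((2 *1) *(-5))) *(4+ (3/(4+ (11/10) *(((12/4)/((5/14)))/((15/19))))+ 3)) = -3811320/1963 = -1941.58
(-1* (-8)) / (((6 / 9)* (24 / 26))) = 13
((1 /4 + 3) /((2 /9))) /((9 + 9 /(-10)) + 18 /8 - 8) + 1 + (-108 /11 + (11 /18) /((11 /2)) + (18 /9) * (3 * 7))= 367739 /9306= 39.52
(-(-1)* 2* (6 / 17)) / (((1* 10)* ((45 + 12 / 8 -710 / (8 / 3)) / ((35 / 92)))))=-14 / 114563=-0.00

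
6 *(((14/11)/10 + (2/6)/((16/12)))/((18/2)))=83/330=0.25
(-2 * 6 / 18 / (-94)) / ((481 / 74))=2 / 1833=0.00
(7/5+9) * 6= 312/5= 62.40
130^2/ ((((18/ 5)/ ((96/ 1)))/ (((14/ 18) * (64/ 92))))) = 151424000/ 621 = 243838.97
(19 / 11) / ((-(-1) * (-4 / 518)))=-4921 / 22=-223.68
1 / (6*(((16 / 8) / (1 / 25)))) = 1 / 300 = 0.00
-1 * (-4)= 4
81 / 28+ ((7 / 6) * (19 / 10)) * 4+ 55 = 28039 / 420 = 66.76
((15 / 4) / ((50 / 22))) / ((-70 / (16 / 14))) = -33 / 1225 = -0.03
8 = 8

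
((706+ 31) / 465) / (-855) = -737 / 397575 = -0.00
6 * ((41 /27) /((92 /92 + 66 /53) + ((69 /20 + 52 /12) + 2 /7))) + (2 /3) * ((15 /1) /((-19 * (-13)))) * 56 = 536007640 /170131377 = 3.15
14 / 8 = 7 / 4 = 1.75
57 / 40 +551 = 22097 / 40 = 552.42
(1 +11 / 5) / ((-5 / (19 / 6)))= -152 / 75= -2.03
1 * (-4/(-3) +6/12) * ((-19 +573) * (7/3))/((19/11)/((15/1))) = 20580.61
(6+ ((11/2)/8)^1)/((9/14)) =749/72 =10.40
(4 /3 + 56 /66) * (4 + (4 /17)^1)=1728 /187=9.24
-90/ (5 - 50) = 2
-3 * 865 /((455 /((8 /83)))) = -4152 /7553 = -0.55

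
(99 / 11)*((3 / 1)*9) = 243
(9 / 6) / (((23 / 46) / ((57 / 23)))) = 171 / 23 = 7.43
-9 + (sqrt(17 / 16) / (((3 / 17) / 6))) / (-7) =-9 - 17 * sqrt(17) / 14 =-14.01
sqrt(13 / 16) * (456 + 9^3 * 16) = 3030 * sqrt(13) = 10924.82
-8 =-8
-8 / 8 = -1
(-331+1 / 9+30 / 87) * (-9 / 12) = 21568 / 87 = 247.91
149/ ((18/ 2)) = 16.56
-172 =-172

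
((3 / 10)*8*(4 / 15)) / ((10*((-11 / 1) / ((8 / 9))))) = -0.01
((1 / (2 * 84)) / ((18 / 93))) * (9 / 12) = 31 / 1344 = 0.02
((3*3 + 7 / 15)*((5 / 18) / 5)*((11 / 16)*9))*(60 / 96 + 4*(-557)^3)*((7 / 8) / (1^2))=-30231843960857 / 15360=-1968219007.87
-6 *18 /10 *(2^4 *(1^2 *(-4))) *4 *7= 96768 /5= 19353.60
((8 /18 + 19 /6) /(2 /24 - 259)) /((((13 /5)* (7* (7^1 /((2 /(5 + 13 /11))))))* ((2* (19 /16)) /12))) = -8800 /49174489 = -0.00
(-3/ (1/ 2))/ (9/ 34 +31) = -204/ 1063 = -0.19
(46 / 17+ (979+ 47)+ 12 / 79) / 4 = 345439 / 1343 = 257.21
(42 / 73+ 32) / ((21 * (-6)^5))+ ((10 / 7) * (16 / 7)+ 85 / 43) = 9404150351 / 1794051504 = 5.24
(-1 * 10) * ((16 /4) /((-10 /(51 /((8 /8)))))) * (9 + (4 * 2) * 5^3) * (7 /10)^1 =144085.20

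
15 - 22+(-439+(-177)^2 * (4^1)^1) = 124870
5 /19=0.26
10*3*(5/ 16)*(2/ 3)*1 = 25/ 4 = 6.25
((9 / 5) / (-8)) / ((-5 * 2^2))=9 / 800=0.01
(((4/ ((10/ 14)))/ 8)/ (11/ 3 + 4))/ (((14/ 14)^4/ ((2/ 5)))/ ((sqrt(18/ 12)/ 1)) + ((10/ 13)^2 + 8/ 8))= 0.03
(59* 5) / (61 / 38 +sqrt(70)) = -683810 / 97359 +425980* sqrt(70) / 97359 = 29.58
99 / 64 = 1.55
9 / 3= 3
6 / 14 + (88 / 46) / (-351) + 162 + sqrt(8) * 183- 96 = 3753637 / 56511 + 366 * sqrt(2) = 584.03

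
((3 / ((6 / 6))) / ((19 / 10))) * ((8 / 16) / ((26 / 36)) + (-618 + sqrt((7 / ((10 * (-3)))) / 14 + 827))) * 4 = -963000 / 247 + 116 * sqrt(885) / 19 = -3717.16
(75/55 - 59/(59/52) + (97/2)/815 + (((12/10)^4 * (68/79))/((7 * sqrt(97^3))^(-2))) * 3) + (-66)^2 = 42399871981280823/177058750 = 239467814.96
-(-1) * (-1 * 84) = -84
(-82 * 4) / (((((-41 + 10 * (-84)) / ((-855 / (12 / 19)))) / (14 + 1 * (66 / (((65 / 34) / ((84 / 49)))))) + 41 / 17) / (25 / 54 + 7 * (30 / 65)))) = -43450086103076 / 86812989237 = -500.50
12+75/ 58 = 13.29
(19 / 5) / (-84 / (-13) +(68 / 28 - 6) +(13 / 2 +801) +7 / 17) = 0.00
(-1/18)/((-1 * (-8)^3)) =-1/9216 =-0.00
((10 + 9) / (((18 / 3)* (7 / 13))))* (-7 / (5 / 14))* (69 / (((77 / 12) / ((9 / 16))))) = -153387 / 220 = -697.21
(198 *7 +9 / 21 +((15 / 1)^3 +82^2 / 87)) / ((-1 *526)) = -9.20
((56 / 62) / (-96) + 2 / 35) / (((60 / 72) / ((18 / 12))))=3729 / 43400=0.09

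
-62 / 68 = -31 / 34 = -0.91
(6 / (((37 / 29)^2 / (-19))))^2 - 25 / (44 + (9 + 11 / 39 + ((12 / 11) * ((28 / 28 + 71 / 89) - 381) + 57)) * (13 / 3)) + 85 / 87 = 10298984898092073226 / 2099479328048931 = 4905.49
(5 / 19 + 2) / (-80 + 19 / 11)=-473 / 16359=-0.03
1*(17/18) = 17/18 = 0.94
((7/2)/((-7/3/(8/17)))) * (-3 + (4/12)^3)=320/153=2.09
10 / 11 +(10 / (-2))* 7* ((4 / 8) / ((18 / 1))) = -25 / 396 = -0.06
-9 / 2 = -4.50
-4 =-4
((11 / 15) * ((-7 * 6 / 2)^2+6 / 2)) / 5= 1628 / 25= 65.12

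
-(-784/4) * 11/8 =539/2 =269.50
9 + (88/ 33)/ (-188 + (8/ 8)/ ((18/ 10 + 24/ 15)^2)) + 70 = 12868447/ 162921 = 78.99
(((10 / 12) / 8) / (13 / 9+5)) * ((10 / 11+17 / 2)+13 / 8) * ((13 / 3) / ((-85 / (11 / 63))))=-12623 / 7951104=-0.00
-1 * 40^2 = -1600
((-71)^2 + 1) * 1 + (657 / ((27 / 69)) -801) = 5920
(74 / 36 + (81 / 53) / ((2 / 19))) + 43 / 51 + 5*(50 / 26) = 27.03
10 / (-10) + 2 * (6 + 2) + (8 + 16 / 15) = 361 / 15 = 24.07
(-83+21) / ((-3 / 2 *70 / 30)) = 17.71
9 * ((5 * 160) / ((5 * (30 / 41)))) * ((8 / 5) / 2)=1574.40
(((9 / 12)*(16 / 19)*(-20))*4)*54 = -51840 / 19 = -2728.42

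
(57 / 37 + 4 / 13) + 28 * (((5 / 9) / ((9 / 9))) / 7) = 17621 / 4329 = 4.07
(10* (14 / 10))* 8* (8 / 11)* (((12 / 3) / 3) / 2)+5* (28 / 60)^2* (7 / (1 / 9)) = 20279 / 165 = 122.90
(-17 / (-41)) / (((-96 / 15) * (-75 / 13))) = 221 / 19680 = 0.01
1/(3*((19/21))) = 7/19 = 0.37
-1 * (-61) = 61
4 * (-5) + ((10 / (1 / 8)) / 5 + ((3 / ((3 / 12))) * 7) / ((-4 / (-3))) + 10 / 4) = 123 / 2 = 61.50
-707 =-707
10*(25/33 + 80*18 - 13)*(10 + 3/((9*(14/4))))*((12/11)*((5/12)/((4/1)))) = 124857400/7623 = 16379.04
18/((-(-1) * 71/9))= 162/71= 2.28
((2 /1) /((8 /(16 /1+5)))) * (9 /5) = 189 /20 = 9.45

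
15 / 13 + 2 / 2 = 28 / 13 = 2.15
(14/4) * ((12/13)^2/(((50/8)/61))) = 122976/4225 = 29.11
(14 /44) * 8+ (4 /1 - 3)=39 /11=3.55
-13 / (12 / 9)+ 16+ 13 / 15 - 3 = 247 / 60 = 4.12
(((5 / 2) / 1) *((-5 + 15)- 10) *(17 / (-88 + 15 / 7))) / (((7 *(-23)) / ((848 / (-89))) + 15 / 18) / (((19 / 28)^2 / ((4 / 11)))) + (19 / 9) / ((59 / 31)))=0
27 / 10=2.70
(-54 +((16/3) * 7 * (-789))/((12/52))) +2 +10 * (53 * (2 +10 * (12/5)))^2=56583436/3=18861145.33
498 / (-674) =-249 / 337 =-0.74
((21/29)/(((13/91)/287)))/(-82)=-1029/58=-17.74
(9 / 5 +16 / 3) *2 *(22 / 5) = 4708 / 75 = 62.77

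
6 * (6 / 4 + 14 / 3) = 37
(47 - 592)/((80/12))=-327/4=-81.75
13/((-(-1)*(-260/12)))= -3/5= -0.60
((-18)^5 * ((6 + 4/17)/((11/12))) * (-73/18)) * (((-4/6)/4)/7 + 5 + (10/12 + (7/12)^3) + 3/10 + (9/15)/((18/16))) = 42437258046/119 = 356615613.83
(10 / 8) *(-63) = -315 / 4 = -78.75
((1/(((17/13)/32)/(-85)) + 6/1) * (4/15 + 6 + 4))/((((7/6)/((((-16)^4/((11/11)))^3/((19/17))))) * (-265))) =436666768070029606912/25175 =17345253945184890.05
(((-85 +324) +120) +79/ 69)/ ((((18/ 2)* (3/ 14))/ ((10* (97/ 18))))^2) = 281192.87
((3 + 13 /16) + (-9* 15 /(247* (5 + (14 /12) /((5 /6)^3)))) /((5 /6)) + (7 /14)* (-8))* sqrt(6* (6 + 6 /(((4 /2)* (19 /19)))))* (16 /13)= -2921571* sqrt(6) /2816047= -2.54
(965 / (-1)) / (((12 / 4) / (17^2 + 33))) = -103576.67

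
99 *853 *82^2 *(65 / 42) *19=116876618430 / 7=16696659775.71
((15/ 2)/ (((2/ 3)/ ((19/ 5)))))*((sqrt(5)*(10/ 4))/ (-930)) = -57*sqrt(5)/ 496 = -0.26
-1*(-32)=32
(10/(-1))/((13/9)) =-90/13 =-6.92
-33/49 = -0.67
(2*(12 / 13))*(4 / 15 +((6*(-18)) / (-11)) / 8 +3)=5932 / 715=8.30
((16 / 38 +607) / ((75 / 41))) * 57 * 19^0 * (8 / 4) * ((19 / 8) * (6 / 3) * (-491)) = -4414305549 / 50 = -88286110.98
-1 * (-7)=7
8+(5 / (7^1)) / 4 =229 / 28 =8.18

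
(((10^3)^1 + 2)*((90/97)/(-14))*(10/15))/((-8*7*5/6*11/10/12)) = 10.35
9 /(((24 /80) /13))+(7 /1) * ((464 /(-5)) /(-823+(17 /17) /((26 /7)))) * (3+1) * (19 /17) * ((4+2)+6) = 786128226 /1818235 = 432.36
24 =24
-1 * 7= -7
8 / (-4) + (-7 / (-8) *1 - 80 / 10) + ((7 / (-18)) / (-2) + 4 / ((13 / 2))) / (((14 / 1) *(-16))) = -956971 / 104832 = -9.13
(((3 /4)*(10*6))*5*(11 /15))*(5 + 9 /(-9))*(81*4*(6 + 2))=1710720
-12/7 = -1.71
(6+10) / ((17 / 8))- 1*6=26 / 17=1.53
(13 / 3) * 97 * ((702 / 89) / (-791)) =-295074 / 70399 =-4.19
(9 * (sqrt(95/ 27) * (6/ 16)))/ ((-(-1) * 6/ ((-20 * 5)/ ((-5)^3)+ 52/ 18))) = 83 * sqrt(285)/ 360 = 3.89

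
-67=-67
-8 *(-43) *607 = 208808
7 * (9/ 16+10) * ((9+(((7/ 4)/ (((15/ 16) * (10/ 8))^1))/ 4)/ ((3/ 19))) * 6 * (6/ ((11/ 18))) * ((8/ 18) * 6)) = 36299172/ 275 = 131996.99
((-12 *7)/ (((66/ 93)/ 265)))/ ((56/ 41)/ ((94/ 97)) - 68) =66487281/ 141152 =471.03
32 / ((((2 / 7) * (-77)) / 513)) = -8208 / 11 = -746.18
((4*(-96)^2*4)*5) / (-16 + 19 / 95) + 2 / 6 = -11059121 / 237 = -46662.96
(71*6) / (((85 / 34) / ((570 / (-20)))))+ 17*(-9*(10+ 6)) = -36522 / 5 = -7304.40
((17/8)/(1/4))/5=17/10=1.70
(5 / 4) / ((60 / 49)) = 49 / 48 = 1.02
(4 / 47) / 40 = 1 / 470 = 0.00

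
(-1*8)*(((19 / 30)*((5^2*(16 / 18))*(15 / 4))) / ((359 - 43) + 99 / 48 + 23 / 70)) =-2128000 / 1604691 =-1.33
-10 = -10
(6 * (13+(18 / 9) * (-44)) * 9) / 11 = -4050 / 11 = -368.18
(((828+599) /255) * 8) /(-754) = -5708 /96135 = -0.06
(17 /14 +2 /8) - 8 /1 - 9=-435 /28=-15.54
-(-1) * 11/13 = 11/13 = 0.85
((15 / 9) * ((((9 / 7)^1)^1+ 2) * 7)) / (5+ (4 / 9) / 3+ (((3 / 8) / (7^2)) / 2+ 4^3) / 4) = 3245760 / 1790737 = 1.81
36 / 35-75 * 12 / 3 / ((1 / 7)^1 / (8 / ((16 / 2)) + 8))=-661464 / 35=-18898.97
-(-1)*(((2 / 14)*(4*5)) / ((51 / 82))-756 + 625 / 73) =-19359271 / 26061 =-742.84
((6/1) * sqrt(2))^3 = 432 * sqrt(2) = 610.94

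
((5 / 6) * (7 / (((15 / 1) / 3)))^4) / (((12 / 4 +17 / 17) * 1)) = 2401 / 3000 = 0.80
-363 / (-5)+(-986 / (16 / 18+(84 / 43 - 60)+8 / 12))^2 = 779860632 / 2067245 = 377.25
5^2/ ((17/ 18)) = 450/ 17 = 26.47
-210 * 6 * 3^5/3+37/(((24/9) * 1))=-816369/8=-102046.12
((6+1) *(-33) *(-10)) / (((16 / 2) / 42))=24255 / 2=12127.50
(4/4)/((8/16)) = 2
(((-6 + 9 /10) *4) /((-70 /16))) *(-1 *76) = -62016 /175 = -354.38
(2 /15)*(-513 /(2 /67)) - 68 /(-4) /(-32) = -366709 /160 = -2291.93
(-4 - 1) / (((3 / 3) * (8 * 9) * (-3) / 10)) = 25 / 108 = 0.23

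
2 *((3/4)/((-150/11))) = -0.11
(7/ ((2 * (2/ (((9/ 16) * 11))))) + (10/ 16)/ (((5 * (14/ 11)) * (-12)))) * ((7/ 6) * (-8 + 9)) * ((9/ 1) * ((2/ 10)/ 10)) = 7271/ 3200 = 2.27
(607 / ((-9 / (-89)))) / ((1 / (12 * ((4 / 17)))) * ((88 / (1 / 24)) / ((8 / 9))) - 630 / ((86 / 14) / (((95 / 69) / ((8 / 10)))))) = 53428747 / 5919129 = 9.03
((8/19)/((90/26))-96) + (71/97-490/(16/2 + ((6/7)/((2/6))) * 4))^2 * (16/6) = 7067186082277/4118883840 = 1715.80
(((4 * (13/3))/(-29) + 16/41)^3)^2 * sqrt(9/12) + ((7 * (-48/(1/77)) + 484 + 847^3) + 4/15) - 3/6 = 82103245088000000 * sqrt(3)/2059769656421569379169 + 18228601043/30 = 607620034.77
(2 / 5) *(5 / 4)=1 / 2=0.50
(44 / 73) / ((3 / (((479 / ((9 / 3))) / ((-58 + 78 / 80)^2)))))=33721600 / 3418345377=0.01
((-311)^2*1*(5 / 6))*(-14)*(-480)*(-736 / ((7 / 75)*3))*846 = -1204478219520000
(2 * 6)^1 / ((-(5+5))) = -6 / 5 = -1.20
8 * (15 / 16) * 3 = 45 / 2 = 22.50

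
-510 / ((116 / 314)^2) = -6285495 / 1682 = -3736.92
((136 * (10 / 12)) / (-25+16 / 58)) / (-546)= 4930 / 587223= 0.01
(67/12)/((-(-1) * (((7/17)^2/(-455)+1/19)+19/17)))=4.77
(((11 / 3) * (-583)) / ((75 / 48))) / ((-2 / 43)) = 2206072 / 75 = 29414.29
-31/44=-0.70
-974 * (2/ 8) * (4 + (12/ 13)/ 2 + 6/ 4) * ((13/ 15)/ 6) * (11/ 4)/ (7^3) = -166067/ 98784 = -1.68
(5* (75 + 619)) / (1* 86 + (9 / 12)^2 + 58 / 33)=1832160 / 46633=39.29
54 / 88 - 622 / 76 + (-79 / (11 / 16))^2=121355277 / 9196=13196.53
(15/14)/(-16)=-15/224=-0.07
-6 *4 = -24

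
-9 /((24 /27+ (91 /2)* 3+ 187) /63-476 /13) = 132678 /463877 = 0.29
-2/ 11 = -0.18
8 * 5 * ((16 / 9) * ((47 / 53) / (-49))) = -30080 / 23373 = -1.29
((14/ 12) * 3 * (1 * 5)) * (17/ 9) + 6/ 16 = 2407/ 72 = 33.43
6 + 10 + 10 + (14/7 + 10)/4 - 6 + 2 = 25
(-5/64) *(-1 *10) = 25/32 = 0.78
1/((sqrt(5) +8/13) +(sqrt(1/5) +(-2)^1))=65/248 +169 * sqrt(5)/744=0.77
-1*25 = -25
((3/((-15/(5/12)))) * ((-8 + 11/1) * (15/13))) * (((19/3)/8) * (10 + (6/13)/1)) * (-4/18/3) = 1615/9126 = 0.18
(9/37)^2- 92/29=-123599/39701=-3.11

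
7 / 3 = 2.33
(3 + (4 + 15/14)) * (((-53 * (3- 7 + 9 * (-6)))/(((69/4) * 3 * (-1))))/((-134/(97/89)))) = 33694114/8640387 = 3.90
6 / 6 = 1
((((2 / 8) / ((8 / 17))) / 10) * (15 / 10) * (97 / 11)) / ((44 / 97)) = 479859 / 309760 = 1.55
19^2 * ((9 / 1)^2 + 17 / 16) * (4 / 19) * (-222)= -2769117 / 2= -1384558.50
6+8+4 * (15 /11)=214 /11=19.45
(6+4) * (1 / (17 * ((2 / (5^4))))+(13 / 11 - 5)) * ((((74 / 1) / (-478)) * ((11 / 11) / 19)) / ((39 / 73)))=-5658595 / 2547501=-2.22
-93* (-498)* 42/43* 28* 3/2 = 81697896/43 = 1899951.07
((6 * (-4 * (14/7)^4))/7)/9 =-128/21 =-6.10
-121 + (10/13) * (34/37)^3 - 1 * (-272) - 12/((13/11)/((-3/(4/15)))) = 13464968/50653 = 265.83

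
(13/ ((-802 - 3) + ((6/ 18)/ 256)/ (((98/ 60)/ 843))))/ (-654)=40768/ 1649631615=0.00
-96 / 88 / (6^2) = -1 / 33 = -0.03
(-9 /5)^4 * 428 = 2808108 /625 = 4492.97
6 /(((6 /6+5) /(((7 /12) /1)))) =7 /12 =0.58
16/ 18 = 8/ 9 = 0.89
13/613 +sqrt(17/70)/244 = 0.02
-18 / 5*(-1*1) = 18 / 5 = 3.60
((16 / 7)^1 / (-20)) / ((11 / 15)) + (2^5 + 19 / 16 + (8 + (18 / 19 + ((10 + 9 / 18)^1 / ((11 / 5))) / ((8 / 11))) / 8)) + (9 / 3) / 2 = 8140439 / 187264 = 43.47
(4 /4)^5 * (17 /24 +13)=329 /24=13.71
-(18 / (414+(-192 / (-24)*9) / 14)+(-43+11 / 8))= 41.58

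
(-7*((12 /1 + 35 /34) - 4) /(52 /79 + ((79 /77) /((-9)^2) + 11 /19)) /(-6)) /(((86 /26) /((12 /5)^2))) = 784616539707 /53457518300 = 14.68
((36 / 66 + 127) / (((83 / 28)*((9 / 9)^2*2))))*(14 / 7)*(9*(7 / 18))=137494 / 913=150.60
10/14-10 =-65/7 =-9.29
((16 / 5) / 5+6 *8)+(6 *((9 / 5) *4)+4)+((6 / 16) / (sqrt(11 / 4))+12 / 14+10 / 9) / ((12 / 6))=3 *sqrt(11) / 88+152498 / 1575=96.94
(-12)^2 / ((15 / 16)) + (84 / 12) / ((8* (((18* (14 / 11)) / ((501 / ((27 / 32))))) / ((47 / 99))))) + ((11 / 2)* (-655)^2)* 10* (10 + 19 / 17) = 16255670904364 / 61965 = 262336333.48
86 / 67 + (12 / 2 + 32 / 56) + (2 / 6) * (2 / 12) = 66781 / 8442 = 7.91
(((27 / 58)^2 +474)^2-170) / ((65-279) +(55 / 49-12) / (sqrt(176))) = -14372617297550728370 / 13687306443549367 +66414136767590885 * sqrt(11) / 54749225774197468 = -1046.05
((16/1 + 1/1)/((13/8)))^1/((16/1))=17/26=0.65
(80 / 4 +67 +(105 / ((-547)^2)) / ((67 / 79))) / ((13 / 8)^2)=111622243584 / 3387943507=32.95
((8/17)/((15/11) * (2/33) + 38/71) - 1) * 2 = -10754/22559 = -0.48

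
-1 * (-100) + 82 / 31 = 3182 / 31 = 102.65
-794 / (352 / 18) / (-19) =3573 / 1672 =2.14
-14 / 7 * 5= -10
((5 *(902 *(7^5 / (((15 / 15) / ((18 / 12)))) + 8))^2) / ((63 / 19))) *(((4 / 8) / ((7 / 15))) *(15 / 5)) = 245779234318145275 / 98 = 2507951370593319.13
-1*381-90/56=-10713/28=-382.61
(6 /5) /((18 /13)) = 13 /15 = 0.87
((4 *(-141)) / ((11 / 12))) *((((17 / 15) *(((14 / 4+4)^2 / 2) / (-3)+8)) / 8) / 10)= 2397 / 200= 11.98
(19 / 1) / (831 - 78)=19 / 753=0.03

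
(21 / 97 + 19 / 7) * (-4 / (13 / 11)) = -9.92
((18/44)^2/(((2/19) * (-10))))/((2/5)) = -1539/3872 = -0.40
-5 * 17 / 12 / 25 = -17 / 60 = -0.28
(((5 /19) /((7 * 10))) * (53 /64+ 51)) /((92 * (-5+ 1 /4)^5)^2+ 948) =1698304 /431363436963145981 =0.00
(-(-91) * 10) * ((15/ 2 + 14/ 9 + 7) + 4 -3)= 139685/ 9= 15520.56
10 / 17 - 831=-14117 / 17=-830.41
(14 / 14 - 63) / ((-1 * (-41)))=-1.51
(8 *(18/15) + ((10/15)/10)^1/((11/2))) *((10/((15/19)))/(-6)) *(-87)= 873886/495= 1765.43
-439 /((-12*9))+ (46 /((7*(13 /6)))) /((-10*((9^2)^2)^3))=696467750177561 /171340585465140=4.06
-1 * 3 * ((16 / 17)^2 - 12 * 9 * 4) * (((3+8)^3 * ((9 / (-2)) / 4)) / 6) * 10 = -932804730 / 289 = -3227698.03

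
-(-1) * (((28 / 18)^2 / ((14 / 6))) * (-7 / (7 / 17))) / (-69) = 476 / 1863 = 0.26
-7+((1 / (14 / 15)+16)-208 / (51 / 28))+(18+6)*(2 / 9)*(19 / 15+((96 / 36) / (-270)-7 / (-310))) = -174447095 / 1792854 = -97.30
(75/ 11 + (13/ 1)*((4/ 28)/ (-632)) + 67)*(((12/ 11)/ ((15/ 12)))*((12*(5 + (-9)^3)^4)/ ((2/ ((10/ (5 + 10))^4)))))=20978048367309.32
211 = 211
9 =9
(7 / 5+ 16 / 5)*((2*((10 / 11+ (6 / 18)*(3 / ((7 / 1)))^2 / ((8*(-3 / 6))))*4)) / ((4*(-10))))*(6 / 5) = -132963 / 134750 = -0.99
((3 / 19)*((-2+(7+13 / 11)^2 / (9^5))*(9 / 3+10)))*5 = -11460670 / 558657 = -20.51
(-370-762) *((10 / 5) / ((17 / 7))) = -15848 / 17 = -932.24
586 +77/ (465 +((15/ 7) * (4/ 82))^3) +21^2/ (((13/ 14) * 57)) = 1614160629501157/ 2715167728065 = 594.50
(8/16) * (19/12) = 19/24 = 0.79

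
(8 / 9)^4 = 4096 / 6561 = 0.62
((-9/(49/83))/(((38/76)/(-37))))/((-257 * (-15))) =18426/62965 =0.29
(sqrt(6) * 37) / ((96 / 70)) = 1295 * sqrt(6) / 48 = 66.09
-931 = -931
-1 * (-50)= 50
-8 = -8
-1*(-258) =258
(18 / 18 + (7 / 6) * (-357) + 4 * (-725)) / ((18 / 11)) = -72941 / 36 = -2026.14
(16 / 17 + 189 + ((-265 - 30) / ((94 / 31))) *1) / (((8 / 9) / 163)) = 217205487 / 12784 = 16990.42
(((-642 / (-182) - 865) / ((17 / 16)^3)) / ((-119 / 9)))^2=8351616891466285056 / 2830546121077129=2950.53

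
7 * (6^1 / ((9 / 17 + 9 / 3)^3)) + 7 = 286391 / 36000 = 7.96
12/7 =1.71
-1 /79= -0.01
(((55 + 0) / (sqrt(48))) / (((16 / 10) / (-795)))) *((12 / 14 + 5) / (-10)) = 597575 *sqrt(3) / 448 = 2310.34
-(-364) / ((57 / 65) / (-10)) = -236600 / 57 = -4150.88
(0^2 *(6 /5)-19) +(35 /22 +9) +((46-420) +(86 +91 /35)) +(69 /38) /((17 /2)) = -293.60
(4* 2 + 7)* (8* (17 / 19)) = 2040 / 19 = 107.37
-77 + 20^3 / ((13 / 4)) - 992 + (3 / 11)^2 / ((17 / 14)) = 37239509 / 26741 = 1392.60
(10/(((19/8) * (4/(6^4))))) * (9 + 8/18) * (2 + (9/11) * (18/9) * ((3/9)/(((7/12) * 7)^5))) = 1521664185456000/59037327041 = 25774.61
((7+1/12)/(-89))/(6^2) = -85/38448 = -0.00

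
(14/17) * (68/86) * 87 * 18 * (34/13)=1490832/559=2666.96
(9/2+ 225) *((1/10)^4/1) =459/20000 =0.02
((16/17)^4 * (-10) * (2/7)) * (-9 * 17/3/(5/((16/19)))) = 12582912/653429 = 19.26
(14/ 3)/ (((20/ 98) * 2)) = 343/ 30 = 11.43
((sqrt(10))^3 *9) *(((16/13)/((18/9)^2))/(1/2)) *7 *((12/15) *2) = 8064 *sqrt(10)/13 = 1961.59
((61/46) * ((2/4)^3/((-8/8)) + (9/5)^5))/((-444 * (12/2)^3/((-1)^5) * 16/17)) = 486629879/1764633600000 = 0.00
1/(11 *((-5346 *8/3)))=-1/156816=-0.00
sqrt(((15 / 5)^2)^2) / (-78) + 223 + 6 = 5951 / 26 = 228.88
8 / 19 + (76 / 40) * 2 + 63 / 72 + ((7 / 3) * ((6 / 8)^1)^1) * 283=380263 / 760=500.35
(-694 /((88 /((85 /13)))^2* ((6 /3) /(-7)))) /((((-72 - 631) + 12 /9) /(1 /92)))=-10529715 /50689962752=-0.00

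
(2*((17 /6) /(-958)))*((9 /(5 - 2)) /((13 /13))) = -17 /958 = -0.02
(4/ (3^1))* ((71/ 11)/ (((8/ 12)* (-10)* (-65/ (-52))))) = -284/ 275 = -1.03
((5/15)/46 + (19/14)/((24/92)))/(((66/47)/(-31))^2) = 647468945/255024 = 2538.85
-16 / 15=-1.07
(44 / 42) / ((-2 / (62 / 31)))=-22 / 21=-1.05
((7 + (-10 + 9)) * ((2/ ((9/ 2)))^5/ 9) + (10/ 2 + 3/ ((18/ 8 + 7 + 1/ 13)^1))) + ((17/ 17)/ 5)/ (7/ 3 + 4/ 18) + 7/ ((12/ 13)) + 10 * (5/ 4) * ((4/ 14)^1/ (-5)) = 679482270011/ 55330093980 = 12.28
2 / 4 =1 / 2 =0.50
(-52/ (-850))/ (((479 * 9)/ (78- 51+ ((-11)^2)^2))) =381368/ 1832175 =0.21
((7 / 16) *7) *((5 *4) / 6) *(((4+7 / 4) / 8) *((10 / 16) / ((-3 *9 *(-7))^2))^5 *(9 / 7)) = 359375 / 23232109568645894990827880448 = 0.00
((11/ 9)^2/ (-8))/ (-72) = 121/ 46656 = 0.00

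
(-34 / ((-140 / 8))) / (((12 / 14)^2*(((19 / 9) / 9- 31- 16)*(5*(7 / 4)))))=-153 / 23675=-0.01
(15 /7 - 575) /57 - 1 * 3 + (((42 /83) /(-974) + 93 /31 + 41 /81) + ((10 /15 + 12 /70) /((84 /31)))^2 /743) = -26479678370965874 /2774384541115425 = -9.54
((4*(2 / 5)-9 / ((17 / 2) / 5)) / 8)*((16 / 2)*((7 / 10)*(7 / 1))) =-7693 / 425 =-18.10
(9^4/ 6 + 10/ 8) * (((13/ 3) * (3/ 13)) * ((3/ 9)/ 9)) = 4379/ 108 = 40.55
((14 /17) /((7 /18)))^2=1296 /289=4.48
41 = 41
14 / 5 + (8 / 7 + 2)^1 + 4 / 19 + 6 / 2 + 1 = 6752 / 665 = 10.15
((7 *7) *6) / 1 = 294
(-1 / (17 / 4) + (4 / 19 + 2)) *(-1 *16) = -10208 / 323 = -31.60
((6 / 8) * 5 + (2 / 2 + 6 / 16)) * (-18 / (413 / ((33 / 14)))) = -12177 / 23128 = -0.53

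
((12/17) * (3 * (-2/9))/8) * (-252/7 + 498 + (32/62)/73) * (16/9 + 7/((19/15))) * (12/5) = -5223427912/10964235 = -476.41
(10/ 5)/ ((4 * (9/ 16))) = 8/ 9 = 0.89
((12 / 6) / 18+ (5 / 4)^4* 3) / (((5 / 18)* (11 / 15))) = 51393 / 1408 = 36.50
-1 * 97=-97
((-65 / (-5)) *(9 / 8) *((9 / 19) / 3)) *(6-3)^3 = 9477 / 152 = 62.35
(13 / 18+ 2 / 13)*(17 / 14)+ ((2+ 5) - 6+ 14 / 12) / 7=4499 / 3276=1.37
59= 59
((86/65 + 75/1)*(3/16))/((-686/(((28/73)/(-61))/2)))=14883/226924880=0.00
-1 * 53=-53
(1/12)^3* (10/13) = 0.00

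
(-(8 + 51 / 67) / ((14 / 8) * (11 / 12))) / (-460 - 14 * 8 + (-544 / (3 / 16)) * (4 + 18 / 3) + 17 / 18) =507168 / 2747265521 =0.00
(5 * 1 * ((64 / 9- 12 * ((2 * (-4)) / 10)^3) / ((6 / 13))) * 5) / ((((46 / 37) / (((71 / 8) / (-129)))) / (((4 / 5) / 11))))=-63657464 / 22029975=-2.89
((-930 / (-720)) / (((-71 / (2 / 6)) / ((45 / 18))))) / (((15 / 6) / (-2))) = 31 / 2556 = 0.01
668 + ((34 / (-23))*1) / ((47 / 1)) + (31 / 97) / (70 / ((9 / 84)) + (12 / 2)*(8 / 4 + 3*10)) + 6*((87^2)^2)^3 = 300005322138766749220755665577013 / 265917352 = 1128190093208986035709154.00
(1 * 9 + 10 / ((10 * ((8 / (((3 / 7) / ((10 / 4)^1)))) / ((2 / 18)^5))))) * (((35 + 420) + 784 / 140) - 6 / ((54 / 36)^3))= 512057595907 / 124002900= 4129.40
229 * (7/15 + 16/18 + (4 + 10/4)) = 161903/90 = 1798.92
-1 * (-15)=15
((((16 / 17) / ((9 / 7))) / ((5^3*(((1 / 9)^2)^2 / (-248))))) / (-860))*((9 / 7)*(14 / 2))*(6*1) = 273357504 / 456875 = 598.32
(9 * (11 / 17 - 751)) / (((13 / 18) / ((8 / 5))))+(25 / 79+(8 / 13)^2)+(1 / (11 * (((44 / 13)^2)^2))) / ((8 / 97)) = -5599676140023157821 / 374305406126080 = -14960.18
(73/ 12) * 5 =365/ 12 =30.42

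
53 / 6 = 8.83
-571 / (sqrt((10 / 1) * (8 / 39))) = -571 * sqrt(195) / 20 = -398.68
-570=-570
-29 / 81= -0.36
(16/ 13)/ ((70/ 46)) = 368/ 455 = 0.81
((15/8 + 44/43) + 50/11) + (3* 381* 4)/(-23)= -16652607/87032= -191.34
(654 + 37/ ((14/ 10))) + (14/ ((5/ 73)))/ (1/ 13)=116817/ 35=3337.63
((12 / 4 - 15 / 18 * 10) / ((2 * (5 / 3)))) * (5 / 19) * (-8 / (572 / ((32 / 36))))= 128 / 24453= 0.01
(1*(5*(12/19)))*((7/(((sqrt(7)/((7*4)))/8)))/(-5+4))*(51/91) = -1048.87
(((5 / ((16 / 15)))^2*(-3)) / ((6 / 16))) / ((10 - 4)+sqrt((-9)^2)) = -375 / 32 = -11.72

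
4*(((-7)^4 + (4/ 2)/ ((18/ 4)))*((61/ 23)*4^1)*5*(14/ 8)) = 184575020/ 207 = 891666.76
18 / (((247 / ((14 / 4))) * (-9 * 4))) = -7 / 988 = -0.01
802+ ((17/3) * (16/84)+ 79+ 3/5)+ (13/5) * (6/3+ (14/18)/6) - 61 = 1563439/1890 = 827.22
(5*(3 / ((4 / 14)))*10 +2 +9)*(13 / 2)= 3484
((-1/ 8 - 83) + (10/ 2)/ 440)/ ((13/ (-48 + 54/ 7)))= 515637/ 2002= 257.56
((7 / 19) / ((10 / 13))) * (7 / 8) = 637 / 1520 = 0.42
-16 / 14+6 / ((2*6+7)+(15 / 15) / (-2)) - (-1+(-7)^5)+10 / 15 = 16807.85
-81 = -81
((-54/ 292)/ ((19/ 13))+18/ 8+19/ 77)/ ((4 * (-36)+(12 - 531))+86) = -1012549/ 246492092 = -0.00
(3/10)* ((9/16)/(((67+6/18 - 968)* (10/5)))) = -81/864640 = -0.00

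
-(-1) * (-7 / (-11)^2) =-7 / 121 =-0.06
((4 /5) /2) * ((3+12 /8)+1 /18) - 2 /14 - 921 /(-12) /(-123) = 54521 /51660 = 1.06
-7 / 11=-0.64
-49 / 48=-1.02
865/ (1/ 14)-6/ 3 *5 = 12100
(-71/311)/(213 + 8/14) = -497/464945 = -0.00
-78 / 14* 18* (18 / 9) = -200.57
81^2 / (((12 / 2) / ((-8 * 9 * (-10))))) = 787320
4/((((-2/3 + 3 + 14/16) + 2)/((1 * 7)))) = 672/125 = 5.38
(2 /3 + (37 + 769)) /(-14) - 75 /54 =-7435 /126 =-59.01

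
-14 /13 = -1.08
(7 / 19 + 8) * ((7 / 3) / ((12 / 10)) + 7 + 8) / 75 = 3233 / 1710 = 1.89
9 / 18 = 1 / 2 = 0.50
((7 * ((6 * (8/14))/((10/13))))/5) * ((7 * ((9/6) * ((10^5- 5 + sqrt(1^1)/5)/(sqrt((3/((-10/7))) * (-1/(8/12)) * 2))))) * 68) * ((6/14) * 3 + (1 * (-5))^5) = -57985848545664 * sqrt(70)/875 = -554450760946.47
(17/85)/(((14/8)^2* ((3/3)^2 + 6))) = 16/1715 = 0.01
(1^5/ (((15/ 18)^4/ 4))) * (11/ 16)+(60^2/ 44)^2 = 6699.92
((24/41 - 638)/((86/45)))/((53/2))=-1176030/93439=-12.59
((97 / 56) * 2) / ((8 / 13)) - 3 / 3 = 1037 / 224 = 4.63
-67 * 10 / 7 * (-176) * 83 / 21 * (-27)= -88086240 / 49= -1797678.37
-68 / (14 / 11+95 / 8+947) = -5984 / 84493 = -0.07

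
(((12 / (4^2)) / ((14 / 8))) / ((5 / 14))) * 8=48 / 5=9.60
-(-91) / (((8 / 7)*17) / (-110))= -35035 / 68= -515.22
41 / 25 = 1.64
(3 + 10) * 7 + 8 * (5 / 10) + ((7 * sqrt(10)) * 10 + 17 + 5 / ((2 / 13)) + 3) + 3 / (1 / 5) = 325 / 2 + 70 * sqrt(10) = 383.86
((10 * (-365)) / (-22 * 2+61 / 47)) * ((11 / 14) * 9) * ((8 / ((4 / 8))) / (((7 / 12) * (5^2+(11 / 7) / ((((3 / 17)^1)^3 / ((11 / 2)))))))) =9782467200 / 942723803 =10.38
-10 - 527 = -537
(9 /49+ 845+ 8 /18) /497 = 372922 /219177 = 1.70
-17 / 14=-1.21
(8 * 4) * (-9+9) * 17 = 0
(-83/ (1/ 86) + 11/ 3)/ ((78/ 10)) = -914.66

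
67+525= 592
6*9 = 54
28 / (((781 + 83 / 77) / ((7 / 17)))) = 3773 / 255935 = 0.01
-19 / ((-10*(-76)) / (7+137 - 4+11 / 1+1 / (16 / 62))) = -3.87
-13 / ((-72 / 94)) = 16.97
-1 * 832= -832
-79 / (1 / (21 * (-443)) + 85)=-734937 / 790754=-0.93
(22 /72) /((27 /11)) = 121 /972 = 0.12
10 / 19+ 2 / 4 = 39 / 38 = 1.03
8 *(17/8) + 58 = 75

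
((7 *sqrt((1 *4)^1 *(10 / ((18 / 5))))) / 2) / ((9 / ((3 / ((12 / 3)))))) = 35 / 36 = 0.97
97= 97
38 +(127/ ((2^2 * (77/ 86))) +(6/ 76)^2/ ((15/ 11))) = 40842471/ 555940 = 73.47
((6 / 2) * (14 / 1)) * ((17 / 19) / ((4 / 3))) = 1071 / 38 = 28.18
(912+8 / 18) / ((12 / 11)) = 22583 / 27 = 836.41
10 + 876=886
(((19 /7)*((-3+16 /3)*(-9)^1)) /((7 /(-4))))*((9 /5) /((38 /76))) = 4104 /35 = 117.26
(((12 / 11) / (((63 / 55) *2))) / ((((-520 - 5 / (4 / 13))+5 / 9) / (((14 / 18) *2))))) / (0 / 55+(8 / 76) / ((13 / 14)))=-52 / 4263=-0.01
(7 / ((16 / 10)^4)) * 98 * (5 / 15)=214375 / 6144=34.89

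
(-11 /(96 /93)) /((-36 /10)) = 1705 /576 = 2.96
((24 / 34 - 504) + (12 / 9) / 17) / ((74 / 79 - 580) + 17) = 2027456 / 2264553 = 0.90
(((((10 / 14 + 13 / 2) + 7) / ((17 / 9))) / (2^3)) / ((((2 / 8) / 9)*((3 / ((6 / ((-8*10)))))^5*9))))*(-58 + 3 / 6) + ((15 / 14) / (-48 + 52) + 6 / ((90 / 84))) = 114405417193 / 19496960000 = 5.87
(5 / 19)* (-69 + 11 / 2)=-635 / 38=-16.71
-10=-10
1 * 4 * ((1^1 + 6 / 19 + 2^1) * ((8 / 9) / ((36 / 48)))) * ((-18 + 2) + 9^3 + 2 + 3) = 643328 / 57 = 11286.46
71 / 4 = 17.75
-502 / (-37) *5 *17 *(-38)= -1621460 / 37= -43823.24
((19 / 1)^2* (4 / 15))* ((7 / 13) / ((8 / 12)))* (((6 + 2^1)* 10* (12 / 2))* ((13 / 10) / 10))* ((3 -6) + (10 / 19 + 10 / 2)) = 306432 / 25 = 12257.28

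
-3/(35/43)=-3.69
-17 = -17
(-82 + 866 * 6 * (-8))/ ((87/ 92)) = -3831800/ 87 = -44043.68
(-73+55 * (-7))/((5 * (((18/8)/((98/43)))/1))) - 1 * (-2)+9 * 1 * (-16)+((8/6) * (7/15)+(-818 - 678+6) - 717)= -1574549/645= -2441.16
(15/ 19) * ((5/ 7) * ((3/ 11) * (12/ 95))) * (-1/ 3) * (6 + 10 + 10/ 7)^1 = -0.11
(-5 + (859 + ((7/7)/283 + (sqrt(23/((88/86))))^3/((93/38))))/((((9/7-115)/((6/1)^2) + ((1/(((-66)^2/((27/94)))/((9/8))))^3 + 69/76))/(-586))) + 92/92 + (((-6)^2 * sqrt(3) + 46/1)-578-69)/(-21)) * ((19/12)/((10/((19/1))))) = -361 * sqrt(3)/70 + 286241614958965399207936 * sqrt(10879)/875450026877298653525 + 62335731709115100964420701062087/92643397721675671472267400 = 706951.04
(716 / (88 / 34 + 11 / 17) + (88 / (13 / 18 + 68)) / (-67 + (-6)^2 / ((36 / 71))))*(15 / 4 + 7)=162094348 / 68035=2382.51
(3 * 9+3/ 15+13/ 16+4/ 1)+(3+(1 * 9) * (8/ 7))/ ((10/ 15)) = 29087/ 560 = 51.94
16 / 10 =8 / 5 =1.60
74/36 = 37/18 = 2.06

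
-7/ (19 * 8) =-7/ 152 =-0.05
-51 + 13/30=-1517/30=-50.57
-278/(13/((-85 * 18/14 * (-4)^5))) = -217774080/91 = -2393121.76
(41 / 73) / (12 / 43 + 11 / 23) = 0.74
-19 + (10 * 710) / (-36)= -1946 / 9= -216.22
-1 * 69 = -69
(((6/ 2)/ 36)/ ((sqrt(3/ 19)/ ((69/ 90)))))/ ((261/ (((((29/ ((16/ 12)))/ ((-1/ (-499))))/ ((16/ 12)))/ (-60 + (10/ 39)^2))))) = -1939613 *sqrt(57)/ 175027200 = -0.08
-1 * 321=-321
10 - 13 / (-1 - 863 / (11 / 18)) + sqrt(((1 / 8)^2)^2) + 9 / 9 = 10968377 / 994880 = 11.02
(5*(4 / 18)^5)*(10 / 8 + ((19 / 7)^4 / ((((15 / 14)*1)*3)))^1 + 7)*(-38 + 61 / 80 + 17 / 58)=-133016872253 / 52862436270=-2.52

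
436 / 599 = 0.73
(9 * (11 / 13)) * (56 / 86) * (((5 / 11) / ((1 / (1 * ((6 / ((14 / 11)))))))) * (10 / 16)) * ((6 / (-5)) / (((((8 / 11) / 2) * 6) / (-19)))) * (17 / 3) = 1758735 / 4472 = 393.28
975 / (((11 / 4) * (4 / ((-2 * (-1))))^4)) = 975 / 44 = 22.16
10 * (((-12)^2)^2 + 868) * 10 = 2160400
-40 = -40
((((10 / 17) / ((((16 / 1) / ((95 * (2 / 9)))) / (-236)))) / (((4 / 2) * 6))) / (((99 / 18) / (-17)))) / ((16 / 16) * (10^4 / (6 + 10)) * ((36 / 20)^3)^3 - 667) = 87578125 / 228889651716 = 0.00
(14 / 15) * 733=10262 / 15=684.13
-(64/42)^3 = -32768/9261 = -3.54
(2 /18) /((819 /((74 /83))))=74 /611793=0.00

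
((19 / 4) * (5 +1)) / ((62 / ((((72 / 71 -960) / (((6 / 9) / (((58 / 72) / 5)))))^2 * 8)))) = 771648504306 / 3906775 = 197515.47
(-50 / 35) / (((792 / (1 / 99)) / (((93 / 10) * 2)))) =-0.00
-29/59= -0.49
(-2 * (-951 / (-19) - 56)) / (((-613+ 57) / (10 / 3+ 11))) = -4859 / 15846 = -0.31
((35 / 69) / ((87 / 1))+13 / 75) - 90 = -13479862 / 150075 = -89.82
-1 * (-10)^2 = -100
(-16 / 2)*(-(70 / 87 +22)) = 15872 / 87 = 182.44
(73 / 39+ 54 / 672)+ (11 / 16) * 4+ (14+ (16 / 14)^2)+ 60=2446333 / 30576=80.01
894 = 894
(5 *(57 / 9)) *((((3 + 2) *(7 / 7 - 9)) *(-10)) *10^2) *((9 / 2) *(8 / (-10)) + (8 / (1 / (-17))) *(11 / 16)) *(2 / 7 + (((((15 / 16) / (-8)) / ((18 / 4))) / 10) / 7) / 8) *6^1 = -70832629375 / 336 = -210811396.95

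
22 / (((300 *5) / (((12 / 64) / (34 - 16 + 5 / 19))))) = 209 / 1388000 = 0.00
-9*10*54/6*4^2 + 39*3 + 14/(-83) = -1065983/83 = -12843.17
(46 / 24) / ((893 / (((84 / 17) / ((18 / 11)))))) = 1771 / 273258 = 0.01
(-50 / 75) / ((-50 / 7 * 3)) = 0.03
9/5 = 1.80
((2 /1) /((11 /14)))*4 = 112 /11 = 10.18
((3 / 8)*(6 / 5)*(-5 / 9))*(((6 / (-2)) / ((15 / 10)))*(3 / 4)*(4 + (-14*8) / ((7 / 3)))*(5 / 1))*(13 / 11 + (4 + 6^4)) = -214695 / 2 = -107347.50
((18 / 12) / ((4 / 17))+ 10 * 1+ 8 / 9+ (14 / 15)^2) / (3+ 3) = 1209 / 400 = 3.02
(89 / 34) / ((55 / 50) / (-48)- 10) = -0.26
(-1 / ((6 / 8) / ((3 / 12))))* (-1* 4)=4 / 3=1.33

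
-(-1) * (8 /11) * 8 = 64 /11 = 5.82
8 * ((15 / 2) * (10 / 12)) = 50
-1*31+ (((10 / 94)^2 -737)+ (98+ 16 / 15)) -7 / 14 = -44362597 / 66270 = -669.42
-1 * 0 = 0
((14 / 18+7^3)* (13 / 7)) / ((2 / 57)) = 54587 / 3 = 18195.67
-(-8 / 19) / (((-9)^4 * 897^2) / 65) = 40 / 7715519487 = 0.00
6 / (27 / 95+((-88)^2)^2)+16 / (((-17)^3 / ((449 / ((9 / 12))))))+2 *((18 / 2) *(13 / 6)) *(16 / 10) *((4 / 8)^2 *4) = 25379968960025086 / 419848222764165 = 60.45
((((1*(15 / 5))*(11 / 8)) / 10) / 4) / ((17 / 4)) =33 / 1360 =0.02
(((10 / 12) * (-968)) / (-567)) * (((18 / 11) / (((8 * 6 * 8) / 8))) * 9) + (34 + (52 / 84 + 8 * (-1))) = 487 / 18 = 27.06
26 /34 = 13 /17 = 0.76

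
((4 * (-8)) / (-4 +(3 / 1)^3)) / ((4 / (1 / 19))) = -8 / 437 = -0.02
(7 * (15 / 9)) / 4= 35 / 12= 2.92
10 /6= 5 /3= 1.67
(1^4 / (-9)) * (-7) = 7 / 9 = 0.78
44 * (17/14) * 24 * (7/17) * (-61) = -32208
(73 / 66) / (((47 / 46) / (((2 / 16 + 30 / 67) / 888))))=515453 / 738226368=0.00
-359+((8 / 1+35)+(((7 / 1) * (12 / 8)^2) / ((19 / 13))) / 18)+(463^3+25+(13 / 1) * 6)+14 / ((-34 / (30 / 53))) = 13592846781639 / 136952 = 99252634.37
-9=-9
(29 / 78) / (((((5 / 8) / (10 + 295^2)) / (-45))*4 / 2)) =-1164930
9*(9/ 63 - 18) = -1125/ 7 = -160.71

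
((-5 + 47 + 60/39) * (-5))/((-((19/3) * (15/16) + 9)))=45280/3107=14.57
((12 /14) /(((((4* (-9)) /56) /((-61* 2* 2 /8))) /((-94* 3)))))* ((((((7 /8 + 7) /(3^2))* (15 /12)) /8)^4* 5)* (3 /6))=-21511459375 /2147483648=-10.02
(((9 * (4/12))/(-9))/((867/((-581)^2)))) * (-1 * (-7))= -2362927/2601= -908.47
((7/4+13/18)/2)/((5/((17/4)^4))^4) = 4330846076934351294809/193273528320000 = 22407859.55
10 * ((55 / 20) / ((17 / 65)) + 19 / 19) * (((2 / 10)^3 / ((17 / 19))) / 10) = 14877 / 144500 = 0.10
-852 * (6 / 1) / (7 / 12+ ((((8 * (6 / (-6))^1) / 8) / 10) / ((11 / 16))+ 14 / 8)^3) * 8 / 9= -145153536000 / 150594931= -963.87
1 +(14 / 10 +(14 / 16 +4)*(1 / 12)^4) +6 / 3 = 1216577 / 276480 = 4.40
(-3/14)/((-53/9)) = 27/742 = 0.04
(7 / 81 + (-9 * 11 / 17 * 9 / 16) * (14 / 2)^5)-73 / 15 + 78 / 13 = -55054.06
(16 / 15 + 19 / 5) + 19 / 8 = 869 / 120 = 7.24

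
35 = 35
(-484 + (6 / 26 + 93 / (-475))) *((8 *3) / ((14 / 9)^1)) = -322756272 / 43225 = -7466.89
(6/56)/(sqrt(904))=3 * sqrt(226)/12656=0.00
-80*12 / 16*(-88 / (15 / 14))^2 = -6071296 / 15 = -404753.07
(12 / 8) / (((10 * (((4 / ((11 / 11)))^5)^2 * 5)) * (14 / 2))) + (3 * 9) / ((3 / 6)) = 39636172803 / 734003200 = 54.00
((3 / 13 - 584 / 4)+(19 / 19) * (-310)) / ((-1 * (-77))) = -5925 / 1001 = -5.92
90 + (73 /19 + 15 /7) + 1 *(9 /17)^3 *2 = 62913272 /653429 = 96.28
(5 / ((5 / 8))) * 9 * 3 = 216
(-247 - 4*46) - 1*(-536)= 105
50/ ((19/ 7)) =350/ 19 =18.42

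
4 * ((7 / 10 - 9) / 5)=-166 / 25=-6.64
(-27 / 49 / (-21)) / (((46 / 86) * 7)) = 387 / 55223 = 0.01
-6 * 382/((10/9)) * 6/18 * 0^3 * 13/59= 0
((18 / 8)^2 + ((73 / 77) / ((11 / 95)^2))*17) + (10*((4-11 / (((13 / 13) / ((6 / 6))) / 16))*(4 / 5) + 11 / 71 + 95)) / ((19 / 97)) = -193006678951 / 201098128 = -959.76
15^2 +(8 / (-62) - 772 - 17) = -17488 / 31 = -564.13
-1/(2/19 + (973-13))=-19/18242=-0.00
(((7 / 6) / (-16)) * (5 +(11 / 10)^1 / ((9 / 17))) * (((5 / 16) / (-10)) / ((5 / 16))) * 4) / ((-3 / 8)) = -4459 / 8100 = -0.55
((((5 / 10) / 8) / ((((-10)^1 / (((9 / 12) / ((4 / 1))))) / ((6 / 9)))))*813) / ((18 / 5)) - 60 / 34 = -50687 / 26112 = -1.94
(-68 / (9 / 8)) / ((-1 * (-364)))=-136 / 819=-0.17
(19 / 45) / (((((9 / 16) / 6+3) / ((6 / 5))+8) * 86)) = 608 / 1309995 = 0.00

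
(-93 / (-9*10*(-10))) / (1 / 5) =-31 / 60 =-0.52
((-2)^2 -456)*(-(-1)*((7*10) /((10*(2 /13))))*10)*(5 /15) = -205660 /3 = -68553.33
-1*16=-16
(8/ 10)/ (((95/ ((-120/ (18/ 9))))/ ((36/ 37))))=-1728/ 3515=-0.49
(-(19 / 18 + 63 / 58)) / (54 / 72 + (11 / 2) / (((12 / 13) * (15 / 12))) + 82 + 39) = -11180 / 660417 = -0.02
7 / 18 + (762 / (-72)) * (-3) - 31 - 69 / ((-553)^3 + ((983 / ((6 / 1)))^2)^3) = 1608323211418017871 / 1412186234420244924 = 1.14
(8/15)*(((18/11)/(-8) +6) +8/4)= 686/165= 4.16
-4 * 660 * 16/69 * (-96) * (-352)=-475791360/23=-20686580.87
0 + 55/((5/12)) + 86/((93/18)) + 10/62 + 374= 16207/31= 522.81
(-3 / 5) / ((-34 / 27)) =0.48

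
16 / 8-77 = -75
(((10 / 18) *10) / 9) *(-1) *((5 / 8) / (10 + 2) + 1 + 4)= -12125 / 3888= -3.12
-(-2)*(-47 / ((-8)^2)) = -47 / 32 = -1.47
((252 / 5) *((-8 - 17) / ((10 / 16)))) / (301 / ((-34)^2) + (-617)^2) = -2330496 / 440076785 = -0.01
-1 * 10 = -10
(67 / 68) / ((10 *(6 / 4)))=67 / 1020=0.07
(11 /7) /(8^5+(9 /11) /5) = 605 /12615743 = 0.00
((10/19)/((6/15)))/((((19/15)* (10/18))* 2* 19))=675/13718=0.05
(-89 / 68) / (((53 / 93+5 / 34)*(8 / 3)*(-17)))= 24831 / 616624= 0.04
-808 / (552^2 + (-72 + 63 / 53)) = -42824 / 16145559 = -0.00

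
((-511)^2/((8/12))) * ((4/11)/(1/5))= 7833630/11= 712148.18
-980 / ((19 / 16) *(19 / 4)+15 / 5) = -8960 / 79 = -113.42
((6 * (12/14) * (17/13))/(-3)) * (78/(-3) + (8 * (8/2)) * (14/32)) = 2448/91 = 26.90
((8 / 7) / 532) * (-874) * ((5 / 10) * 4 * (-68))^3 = 231421952 / 49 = 4722896.98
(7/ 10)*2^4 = 56/ 5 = 11.20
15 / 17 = 0.88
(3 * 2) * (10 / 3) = 20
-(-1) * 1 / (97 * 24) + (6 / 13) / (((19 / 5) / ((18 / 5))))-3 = -1473377 / 575016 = -2.56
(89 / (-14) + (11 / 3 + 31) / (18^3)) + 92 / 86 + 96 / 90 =-27745247 / 6582870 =-4.21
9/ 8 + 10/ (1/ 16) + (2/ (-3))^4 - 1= 103889/ 648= 160.32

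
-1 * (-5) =5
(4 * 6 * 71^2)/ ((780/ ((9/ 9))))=10082/ 65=155.11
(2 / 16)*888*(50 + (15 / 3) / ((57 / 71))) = 118585 / 19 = 6241.32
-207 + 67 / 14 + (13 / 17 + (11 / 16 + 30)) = -325131 / 1904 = -170.76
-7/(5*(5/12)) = -84/25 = -3.36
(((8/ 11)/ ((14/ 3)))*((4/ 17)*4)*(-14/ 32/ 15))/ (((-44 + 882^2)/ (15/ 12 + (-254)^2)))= -258069/ 727317800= -0.00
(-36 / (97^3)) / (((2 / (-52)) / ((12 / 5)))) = 11232 / 4563365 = 0.00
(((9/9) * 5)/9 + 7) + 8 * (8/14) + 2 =890/63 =14.13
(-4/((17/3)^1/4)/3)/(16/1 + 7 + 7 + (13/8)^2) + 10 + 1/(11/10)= 4250296/390643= 10.88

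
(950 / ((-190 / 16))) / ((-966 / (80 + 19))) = 1320 / 161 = 8.20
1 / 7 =0.14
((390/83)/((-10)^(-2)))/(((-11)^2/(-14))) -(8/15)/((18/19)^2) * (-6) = -206627908/4067415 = -50.80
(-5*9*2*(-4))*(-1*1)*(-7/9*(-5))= -1400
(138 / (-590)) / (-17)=69 / 5015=0.01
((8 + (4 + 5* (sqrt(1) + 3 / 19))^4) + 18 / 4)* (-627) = -79101807081 / 13718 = -5766278.40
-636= -636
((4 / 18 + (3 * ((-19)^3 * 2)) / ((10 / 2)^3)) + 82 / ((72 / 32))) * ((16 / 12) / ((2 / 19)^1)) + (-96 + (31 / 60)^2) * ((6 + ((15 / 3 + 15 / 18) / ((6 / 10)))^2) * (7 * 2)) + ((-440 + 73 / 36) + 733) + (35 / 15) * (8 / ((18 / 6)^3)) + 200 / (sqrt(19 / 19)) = -402219841837 / 2916000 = -137935.47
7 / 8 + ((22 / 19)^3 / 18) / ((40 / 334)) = 3938801 / 2469240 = 1.60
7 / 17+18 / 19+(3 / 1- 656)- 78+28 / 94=-11072156 / 15181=-729.34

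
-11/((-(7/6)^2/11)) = 4356/49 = 88.90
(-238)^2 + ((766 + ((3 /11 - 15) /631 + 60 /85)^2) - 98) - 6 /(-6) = 797992121281261 /13923292009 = 57313.47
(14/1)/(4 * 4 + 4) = 0.70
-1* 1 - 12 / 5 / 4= -8 / 5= -1.60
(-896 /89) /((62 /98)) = -15.91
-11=-11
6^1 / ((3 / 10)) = 20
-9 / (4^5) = -9 / 1024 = -0.01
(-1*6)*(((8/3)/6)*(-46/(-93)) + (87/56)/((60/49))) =-199351/22320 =-8.93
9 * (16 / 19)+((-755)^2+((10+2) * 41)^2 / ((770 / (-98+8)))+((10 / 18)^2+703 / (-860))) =55210006472431 / 101912580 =541738.88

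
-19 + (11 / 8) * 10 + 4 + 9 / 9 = -1 / 4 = -0.25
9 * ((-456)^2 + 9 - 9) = 1871424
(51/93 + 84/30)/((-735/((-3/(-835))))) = -519/31709125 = -0.00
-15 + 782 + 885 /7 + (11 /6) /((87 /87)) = 37601 /42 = 895.26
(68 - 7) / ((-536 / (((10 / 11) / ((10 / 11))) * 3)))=-183 / 536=-0.34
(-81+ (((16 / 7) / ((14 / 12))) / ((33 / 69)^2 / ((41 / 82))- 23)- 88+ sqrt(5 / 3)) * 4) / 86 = -84405287 / 16750650+ 2 * sqrt(15) / 129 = -4.98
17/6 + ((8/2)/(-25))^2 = 10721/3750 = 2.86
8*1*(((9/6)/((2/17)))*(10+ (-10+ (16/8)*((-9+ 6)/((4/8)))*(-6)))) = 7344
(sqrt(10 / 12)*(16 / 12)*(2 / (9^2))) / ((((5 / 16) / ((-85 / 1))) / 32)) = -34816*sqrt(30) / 729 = -261.58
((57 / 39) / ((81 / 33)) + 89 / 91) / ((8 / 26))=1933 / 378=5.11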